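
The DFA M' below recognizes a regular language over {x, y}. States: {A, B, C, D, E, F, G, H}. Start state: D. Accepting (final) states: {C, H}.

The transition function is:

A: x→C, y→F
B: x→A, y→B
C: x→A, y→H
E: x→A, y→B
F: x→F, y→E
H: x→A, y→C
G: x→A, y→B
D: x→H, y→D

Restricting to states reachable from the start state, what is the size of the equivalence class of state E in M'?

2

First remove the unreachable states {G}; 7 states remain.
Start with accepting vs non-accepting: {C,H} | {A,B,D,E,F}.
On input x, block {A,B,D,E,F} splits into {B,E,F} and {A,D}.
Split {B,E,F} by δ(·,x) → {B,E} and {F}.
Refine {A,D} on symbol y: members go to different blocks, giving {A} and {D}.
The partition is now stable with 5 blocks: {C,H} | {B,E} | {A} | {F} | {D}.
State E belongs to the block {B,E}, which has 2 states.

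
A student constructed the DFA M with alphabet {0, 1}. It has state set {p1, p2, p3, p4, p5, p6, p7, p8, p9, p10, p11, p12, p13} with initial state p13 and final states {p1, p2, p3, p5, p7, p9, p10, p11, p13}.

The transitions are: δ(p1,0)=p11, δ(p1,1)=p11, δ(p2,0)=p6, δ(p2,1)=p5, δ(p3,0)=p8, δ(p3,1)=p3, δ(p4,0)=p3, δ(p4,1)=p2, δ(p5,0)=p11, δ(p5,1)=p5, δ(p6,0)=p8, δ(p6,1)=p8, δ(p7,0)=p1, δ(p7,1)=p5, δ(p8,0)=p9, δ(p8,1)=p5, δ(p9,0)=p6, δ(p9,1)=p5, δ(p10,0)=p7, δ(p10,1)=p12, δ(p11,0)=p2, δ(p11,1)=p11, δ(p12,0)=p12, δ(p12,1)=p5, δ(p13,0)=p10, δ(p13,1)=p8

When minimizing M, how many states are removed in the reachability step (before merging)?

No path from p13 leads to p3, p4; the other 11 states are all reachable.

2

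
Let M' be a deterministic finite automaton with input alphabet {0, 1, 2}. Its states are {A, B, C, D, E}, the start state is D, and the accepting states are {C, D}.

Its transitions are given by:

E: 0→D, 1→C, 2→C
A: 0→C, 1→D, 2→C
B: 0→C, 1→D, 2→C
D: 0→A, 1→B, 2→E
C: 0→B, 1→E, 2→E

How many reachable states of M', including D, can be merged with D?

2

Every state is reachable, so we keep all 5.
P0 = {C,D} | {A,B,E}.
Stable partition: {C,D} | {A,B,E} — 2 equivalence classes.
State D belongs to the block {C,D}, which has 2 states.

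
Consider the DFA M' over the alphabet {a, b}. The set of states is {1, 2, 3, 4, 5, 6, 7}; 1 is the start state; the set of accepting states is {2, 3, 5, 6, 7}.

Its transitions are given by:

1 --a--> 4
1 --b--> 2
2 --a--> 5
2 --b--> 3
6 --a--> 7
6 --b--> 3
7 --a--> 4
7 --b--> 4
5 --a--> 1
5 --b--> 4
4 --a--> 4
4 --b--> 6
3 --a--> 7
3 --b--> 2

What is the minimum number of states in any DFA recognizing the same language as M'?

All states are reachable from the start state.
P0 = {2,3,5,6,7} | {1,4}.
Split {2,3,5,6,7} by δ(·,a) → {2,3,6} and {5,7}.
No further refinement is possible. Final partition (3 blocks): {2,3,6} | {1,4} | {5,7}.

3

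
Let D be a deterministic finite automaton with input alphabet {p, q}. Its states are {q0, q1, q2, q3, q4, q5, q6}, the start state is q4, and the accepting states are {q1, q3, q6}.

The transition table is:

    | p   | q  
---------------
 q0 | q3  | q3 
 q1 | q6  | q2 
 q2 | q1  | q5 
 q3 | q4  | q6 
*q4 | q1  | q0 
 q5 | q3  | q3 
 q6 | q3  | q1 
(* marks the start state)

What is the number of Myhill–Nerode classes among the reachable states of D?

P0 = {q1,q3,q6} | {q0,q2,q4,q5}.
On input p, block {q1,q3,q6} splits into {q1,q6} and {q3}.
Split {q1,q6} by δ(·,p) → {q1} and {q6}.
Refine {q0,q2,q4,q5} on symbol p: members go to different blocks, giving {q0,q5} and {q2,q4}.
The partition is now stable with 5 blocks: {q1} | {q0,q5} | {q3} | {q6} | {q2,q4}.

5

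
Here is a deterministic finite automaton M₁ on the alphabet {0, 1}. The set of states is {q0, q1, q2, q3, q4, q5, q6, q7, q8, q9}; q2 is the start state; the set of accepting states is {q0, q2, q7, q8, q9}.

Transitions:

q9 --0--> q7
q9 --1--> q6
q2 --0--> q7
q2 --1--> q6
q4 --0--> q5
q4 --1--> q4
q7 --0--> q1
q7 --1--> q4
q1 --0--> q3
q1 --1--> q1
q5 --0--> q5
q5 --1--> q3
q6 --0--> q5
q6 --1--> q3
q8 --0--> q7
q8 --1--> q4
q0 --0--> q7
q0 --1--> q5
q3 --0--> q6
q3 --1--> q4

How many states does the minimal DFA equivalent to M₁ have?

3

Reachable states from the start: {q1,q2,q3,q4,q5,q6,q7}. Unreachable: {q0,q8,q9} — drop them.
Initial partition by acceptance: {q2,q7} | {q1,q3,q4,q5,q6}.
Refine {q2,q7} on symbol 0: members go to different blocks, giving {q2} and {q7}.
The partition is now stable with 3 blocks: {q2} | {q1,q3,q4,q5,q6} | {q7}.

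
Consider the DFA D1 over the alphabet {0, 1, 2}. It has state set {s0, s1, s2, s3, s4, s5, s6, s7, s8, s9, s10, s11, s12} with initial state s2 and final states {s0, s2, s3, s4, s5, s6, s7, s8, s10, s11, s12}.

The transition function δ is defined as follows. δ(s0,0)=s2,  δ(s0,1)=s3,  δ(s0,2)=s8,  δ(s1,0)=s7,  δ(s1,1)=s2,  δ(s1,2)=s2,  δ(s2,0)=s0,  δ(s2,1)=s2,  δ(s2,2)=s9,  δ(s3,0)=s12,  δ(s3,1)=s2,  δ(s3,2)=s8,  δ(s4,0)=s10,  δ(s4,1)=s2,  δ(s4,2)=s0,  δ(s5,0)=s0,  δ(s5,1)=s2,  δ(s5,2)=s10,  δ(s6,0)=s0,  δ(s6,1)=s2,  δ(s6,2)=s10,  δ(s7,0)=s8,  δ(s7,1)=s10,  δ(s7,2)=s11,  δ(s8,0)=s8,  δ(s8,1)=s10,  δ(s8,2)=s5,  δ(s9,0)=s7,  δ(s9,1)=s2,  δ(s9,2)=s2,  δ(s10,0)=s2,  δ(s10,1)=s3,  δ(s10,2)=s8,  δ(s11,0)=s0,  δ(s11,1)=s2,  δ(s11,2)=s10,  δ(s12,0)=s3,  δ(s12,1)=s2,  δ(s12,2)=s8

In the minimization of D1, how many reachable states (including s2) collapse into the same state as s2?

1

First remove the unreachable states {s1,s4,s6}; 10 states remain.
P0 = {s0,s2,s3,s5,s7,s8,s10,s11,s12} | {s9}.
Split {s0,s2,s3,s5,s7,s8,s10,s11,s12} by δ(·,2) → {s0,s3,s5,s7,s8,s10,s11,s12} and {s2}.
Refine {s0,s3,s5,s7,s8,s10,s11,s12} on symbol 0: members go to different blocks, giving {s3,s5,s7,s8,s11,s12} and {s0,s10}.
On input 0, block {s3,s5,s7,s8,s11,s12} splits into {s3,s7,s8,s12} and {s5,s11}.
On input 1, block {s3,s7,s8,s12} splits into {s3,s12} and {s7,s8}.
Stable partition: {s3,s12} | {s9} | {s2} | {s0,s10} | {s5,s11} | {s7,s8} — 6 equivalence classes.
State s2 belongs to the block {s2}, which has 1 states.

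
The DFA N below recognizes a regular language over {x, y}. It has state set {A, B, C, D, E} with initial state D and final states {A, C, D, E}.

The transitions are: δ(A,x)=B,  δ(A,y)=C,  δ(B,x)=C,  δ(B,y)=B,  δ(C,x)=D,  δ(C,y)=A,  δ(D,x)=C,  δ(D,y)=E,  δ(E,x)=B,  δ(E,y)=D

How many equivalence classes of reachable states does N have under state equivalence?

3

P0 = {A,C,D,E} | {B}.
Refine {A,C,D,E} on symbol x: members go to different blocks, giving {A,E} and {C,D}.
The partition is now stable with 3 blocks: {A,E} | {B} | {C,D}.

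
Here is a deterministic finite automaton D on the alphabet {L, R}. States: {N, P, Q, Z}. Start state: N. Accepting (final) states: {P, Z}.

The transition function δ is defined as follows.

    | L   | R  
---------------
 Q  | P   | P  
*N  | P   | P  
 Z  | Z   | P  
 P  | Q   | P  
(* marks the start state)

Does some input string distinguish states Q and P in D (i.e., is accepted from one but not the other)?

Yes

Reachable states from the start: {N,P,Q}. Unreachable: {Z} — drop them.
Start with accepting vs non-accepting: {P} | {N,Q}.
No further refinement is possible. Final partition (2 blocks): {P} | {N,Q}.
Q and P end up in different blocks, so they are distinguishable. For instance, the string 'ε' is accepted from only P.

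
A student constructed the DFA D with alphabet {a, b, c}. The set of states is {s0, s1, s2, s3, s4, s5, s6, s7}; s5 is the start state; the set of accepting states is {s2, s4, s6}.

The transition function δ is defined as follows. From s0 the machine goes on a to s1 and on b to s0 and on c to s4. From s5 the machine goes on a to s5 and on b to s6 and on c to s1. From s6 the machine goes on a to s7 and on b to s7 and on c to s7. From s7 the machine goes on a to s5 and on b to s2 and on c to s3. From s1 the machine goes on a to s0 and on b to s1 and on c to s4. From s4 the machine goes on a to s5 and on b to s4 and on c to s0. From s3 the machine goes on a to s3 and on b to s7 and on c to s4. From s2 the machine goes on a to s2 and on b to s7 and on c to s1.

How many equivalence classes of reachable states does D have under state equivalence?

7

All states are reachable from the start state.
P0 = {s2,s4,s6} | {s0,s1,s3,s5,s7}.
On input a, block {s2,s4,s6} splits into {s4,s6} and {s2}.
Split {s4,s6} by δ(·,b) → {s4} and {s6}.
Split {s0,s1,s3,s5,s7} by δ(·,b) → {s0,s1,s3} and {s5} and {s7}.
Refine {s0,s1,s3} on symbol b: members go to different blocks, giving {s0,s1} and {s3}.
Stable partition: {s4} | {s0,s1} | {s2} | {s6} | {s5} | {s7} | {s3} — 7 equivalence classes.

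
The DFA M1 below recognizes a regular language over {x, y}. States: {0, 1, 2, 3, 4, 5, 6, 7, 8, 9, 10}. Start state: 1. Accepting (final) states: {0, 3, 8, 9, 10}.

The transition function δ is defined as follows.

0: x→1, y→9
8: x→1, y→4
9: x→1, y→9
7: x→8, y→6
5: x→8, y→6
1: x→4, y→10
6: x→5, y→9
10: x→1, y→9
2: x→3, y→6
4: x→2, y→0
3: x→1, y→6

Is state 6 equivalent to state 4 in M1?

Reachable states from the start: {0,1,2,3,4,5,6,8,9,10}. Unreachable: {7} — drop them.
Start with accepting vs non-accepting: {0,3,8,9,10} | {1,2,4,5,6}.
On input y, block {0,3,8,9,10} splits into {0,9,10} and {3,8}.
Refine {1,2,4,5,6} on symbol x: members go to different blocks, giving {1,4,6} and {2,5}.
On input x, block {1,4,6} splits into {4,6} and {1}.
Stable partition: {0,9,10} | {4,6} | {3,8} | {2,5} | {1} — 5 equivalence classes.
6 and 4 lie in the same block of the stable partition, so they are equivalent — no string distinguishes them.

Yes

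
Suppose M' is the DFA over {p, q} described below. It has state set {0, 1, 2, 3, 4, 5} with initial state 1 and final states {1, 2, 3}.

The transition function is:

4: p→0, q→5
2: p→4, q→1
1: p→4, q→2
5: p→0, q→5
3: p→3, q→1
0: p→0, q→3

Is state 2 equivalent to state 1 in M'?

Yes

Every state is reachable, so we keep all 6.
Initial partition by acceptance: {1,2,3} | {0,4,5}.
Refine {1,2,3} on symbol p: members go to different blocks, giving {1,2} and {3}.
On input q, block {0,4,5} splits into {4,5} and {0}.
No further refinement is possible. Final partition (4 blocks): {1,2} | {4,5} | {3} | {0}.
2 and 1 lie in the same block of the stable partition, so they are equivalent — no string distinguishes them.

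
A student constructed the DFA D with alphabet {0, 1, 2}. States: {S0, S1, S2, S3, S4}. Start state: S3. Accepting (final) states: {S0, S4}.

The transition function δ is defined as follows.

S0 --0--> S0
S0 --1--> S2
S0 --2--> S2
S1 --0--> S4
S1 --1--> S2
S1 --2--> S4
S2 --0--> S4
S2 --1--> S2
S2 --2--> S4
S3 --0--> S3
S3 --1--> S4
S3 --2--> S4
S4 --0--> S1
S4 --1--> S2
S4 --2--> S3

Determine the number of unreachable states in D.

BFS from S3 reaches {S1, S2, S3, S4}; the 1 state(s) S0 are never visited.

1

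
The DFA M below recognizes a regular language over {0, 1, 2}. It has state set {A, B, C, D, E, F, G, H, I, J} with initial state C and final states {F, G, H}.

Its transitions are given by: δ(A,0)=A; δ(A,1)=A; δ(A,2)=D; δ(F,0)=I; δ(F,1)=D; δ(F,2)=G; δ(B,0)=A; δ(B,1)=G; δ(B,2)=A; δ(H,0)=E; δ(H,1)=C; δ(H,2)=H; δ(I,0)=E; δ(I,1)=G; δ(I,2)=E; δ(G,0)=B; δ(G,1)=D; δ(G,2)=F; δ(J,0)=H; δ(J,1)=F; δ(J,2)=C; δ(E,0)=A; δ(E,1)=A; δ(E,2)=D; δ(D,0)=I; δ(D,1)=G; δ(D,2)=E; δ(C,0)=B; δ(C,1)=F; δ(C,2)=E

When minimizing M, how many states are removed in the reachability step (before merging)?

2

No path from C leads to H, J; the other 8 states are all reachable.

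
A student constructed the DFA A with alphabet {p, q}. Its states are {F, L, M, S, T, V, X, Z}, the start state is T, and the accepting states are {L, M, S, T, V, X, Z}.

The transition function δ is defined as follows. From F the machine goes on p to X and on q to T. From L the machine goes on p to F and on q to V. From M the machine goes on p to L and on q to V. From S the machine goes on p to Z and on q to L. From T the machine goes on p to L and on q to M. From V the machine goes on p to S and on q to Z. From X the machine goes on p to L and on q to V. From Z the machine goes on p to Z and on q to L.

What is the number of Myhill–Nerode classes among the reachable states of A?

6

All states are reachable from the start state.
P0 = {L,M,S,T,V,X,Z} | {F}.
Refine {L,M,S,T,V,X,Z} on symbol p: members go to different blocks, giving {M,S,T,V,X,Z} and {L}.
Split {M,S,T,V,X,Z} by δ(·,p) → {M,T,X} and {S,V,Z}.
Split {M,T,X} by δ(·,q) → {M,X} and {T}.
On input q, block {S,V,Z} splits into {S,Z} and {V}.
Stable partition: {M,X} | {F} | {L} | {S,Z} | {T} | {V} — 6 equivalence classes.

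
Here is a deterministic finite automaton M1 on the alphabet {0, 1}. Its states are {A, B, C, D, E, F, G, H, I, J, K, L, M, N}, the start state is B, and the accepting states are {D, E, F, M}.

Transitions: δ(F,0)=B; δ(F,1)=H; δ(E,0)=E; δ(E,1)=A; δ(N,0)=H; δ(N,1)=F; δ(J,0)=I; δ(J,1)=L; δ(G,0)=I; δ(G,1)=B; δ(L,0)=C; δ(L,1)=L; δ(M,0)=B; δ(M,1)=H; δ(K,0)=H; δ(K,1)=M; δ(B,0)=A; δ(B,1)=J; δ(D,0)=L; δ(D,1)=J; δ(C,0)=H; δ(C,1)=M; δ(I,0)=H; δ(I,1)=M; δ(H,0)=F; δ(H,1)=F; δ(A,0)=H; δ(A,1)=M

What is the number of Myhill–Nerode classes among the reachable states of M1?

4

States {D,E,G,K,N} cannot be reached from the start state, so discard them.
P0 = {F,M} | {A,B,C,H,I,J,L}.
Refine {A,B,C,H,I,J,L} on symbol 0: members go to different blocks, giving {A,B,C,I,J,L} and {H}.
Split {A,B,C,I,J,L} by δ(·,0) → {A,C,I} and {B,J,L}.
The partition is now stable with 4 blocks: {F,M} | {A,C,I} | {H} | {B,J,L}.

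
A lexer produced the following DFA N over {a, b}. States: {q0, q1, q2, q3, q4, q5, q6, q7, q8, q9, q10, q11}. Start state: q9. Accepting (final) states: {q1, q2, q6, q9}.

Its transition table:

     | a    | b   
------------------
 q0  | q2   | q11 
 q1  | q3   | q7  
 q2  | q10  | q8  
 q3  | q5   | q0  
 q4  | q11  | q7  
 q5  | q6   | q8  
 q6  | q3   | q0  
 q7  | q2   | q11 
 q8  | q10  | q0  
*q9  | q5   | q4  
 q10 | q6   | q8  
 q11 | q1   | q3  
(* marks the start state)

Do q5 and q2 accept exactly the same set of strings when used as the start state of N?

P0 = {q1,q2,q6,q9} | {q0,q3,q4,q5,q7,q8,q10,q11}.
On input a, block {q0,q3,q4,q5,q7,q8,q10,q11} splits into {q0,q5,q7,q10,q11} and {q3,q4,q8}.
Split {q1,q2,q6,q9} by δ(·,a) → {q1,q6} and {q2,q9}.
On input a, block {q0,q5,q7,q10,q11} splits into {q5,q10,q11} and {q0,q7}.
No further refinement is possible. Final partition (5 blocks): {q1,q6} | {q5,q10,q11} | {q3,q4,q8} | {q2,q9} | {q0,q7}.
q5 and q2 end up in different blocks, so they are distinguishable. For instance, the string 'ε' is accepted from only q2.

No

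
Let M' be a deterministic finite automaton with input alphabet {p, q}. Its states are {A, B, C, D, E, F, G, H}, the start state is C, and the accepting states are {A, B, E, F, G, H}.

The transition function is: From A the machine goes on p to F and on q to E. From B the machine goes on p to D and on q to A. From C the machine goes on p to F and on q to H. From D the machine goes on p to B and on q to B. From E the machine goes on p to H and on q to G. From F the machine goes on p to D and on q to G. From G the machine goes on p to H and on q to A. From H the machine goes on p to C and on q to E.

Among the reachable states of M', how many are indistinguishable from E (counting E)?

Initial partition by acceptance: {A,B,E,F,G,H} | {C,D}.
On input p, block {A,B,E,F,G,H} splits into {A,E,G} and {B,F,H}.
No further refinement is possible. Final partition (3 blocks): {A,E,G} | {C,D} | {B,F,H}.
State E belongs to the block {A,E,G}, which has 3 states.

3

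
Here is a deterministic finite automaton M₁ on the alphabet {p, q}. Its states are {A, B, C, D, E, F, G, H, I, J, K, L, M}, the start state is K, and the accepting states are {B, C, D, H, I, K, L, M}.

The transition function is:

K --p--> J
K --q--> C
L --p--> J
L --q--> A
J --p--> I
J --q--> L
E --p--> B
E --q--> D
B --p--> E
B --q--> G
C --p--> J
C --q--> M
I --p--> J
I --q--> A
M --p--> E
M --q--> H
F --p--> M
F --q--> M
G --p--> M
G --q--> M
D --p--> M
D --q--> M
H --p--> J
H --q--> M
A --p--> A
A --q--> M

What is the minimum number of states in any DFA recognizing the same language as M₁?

10

Reachable states from the start: {A,B,C,D,E,G,H,I,J,K,L,M}. Unreachable: {F} — drop them.
Initial partition by acceptance: {B,C,D,H,I,K,L,M} | {A,E,G,J}.
On input p, block {B,C,D,H,I,K,L,M} splits into {B,C,H,I,K,L,M} and {D}.
On input q, block {B,C,H,I,K,L,M} splits into {C,H,K,M} and {B,I,L}.
Split {A,E,G,J} by δ(·,p) → {E,J} and {A} and {G}.
On input q, block {E,J} splits into {E} and {J}.
On input p, block {C,H,K,M} splits into {C,H,K} and {M}.
Refine {C,H,K} on symbol q: members go to different blocks, giving {C,H} and {K}.
Split {B,I,L} by δ(·,p) → {I,L} and {B}.
Stable partition: {C,H} | {E} | {D} | {I,L} | {A} | {G} | {J} | {M} | {K} | {B} — 10 equivalence classes.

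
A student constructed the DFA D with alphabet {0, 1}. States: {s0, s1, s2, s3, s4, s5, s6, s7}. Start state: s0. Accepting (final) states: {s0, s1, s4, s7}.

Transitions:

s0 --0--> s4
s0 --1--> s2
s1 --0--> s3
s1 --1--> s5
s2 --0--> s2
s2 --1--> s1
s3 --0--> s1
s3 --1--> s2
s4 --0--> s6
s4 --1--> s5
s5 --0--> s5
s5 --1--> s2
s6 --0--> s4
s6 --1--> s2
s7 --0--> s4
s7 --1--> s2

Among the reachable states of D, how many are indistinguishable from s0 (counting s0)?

States {s7} cannot be reached from the start state, so discard them.
Initial partition by acceptance: {s0,s1,s4} | {s2,s3,s5,s6}.
Refine {s0,s1,s4} on symbol 0: members go to different blocks, giving {s1,s4} and {s0}.
On input 0, block {s2,s3,s5,s6} splits into {s2,s5} and {s3,s6}.
Refine {s2,s5} on symbol 1: members go to different blocks, giving {s2} and {s5}.
No further refinement is possible. Final partition (5 blocks): {s1,s4} | {s2} | {s0} | {s3,s6} | {s5}.
The equivalence class containing s0 is {s0}, of size 1.

1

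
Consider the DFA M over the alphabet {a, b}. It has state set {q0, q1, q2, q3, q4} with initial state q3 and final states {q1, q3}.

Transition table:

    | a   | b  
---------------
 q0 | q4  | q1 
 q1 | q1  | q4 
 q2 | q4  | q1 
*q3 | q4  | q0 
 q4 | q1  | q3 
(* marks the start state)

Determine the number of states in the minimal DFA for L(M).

First remove the unreachable states {q2}; 4 states remain.
P0 = {q1,q3} | {q0,q4}.
Refine {q1,q3} on symbol a: members go to different blocks, giving {q1} and {q3}.
On input a, block {q0,q4} splits into {q0} and {q4}.
No further refinement is possible. Final partition (4 blocks): {q1} | {q0} | {q3} | {q4}.

4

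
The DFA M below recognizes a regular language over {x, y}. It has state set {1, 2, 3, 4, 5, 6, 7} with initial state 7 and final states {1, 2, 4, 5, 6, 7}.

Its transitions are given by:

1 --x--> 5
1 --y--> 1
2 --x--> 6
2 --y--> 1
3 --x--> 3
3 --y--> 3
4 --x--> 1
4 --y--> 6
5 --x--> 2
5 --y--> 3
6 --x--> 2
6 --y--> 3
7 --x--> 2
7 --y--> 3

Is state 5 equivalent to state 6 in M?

States {4} cannot be reached from the start state, so discard them.
P0 = {1,2,5,6,7} | {3}.
Refine {1,2,5,6,7} on symbol y: members go to different blocks, giving {5,6,7} and {1,2}.
Stable partition: {5,6,7} | {3} | {1,2} — 3 equivalence classes.
5 and 6 lie in the same block of the stable partition, so they are equivalent — no string distinguishes them.

Yes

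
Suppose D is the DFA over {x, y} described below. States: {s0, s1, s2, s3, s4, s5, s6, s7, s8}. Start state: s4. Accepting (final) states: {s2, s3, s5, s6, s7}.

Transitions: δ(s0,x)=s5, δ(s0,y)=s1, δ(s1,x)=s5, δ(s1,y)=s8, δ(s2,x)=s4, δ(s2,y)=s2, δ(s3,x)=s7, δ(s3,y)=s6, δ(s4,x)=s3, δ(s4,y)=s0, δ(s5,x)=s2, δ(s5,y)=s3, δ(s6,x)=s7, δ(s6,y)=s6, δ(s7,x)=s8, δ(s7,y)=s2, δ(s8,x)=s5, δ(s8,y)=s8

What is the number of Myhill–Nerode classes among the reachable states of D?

3

All states are reachable from the start state.
P0 = {s2,s3,s5,s6,s7} | {s0,s1,s4,s8}.
On input x, block {s2,s3,s5,s6,s7} splits into {s3,s5,s6} and {s2,s7}.
The partition is now stable with 3 blocks: {s3,s5,s6} | {s0,s1,s4,s8} | {s2,s7}.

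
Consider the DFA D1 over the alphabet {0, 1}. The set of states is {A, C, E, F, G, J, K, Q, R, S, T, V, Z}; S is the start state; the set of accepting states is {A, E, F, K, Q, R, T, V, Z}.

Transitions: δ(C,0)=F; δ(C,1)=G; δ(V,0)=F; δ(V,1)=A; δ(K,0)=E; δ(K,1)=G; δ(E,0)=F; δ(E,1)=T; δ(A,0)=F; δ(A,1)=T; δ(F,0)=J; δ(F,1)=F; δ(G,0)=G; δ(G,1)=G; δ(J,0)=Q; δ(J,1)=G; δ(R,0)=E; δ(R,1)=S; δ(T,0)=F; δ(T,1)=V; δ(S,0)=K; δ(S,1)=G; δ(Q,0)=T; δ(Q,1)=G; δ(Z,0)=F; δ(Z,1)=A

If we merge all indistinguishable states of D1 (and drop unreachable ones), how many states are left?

First remove the unreachable states {C,R,Z}; 10 states remain.
P0 = {A,E,F,K,Q,T,V} | {G,J,S}.
Split {A,E,F,K,Q,T,V} by δ(·,0) → {A,E,K,Q,T,V} and {F}.
Split {A,E,K,Q,T,V} by δ(·,0) → {A,E,T,V} and {K,Q}.
Refine {G,J,S} on symbol 0: members go to different blocks, giving {J,S} and {G}.
No further refinement is possible. Final partition (5 blocks): {A,E,T,V} | {J,S} | {F} | {K,Q} | {G}.

5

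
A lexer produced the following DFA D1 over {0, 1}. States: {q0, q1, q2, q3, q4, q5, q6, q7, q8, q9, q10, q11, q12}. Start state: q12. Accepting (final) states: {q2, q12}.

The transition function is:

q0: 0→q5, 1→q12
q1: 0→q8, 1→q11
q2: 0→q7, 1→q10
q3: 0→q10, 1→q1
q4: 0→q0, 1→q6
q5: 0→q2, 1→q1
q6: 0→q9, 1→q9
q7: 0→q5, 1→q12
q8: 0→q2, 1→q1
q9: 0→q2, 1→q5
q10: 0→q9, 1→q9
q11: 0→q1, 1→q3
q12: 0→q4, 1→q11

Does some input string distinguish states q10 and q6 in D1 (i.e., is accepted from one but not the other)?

Initial partition by acceptance: {q2,q12} | {q0,q1,q3,q4,q5,q6,q7,q8,q9,q10,q11}.
Split {q0,q1,q3,q4,q5,q6,q7,q8,q9,q10,q11} by δ(·,0) → {q0,q1,q3,q4,q6,q7,q10,q11} and {q5,q8,q9}.
Refine {q0,q1,q3,q4,q6,q7,q10,q11} on symbol 0: members go to different blocks, giving {q0,q1,q6,q7,q10} and {q3,q4,q11}.
Split {q2,q12} by δ(·,0) → {q2} and {q12}.
On input 1, block {q0,q1,q6,q7,q10} splits into {q0,q7} and {q6,q10} and {q1}.
Split {q5,q8,q9} by δ(·,1) → {q5,q8} and {q9}.
On input 0, block {q3,q4,q11} splits into {q3} and {q4} and {q11}.
The partition is now stable with 10 blocks: {q2} | {q0,q7} | {q5,q8} | {q3} | {q12} | {q6,q10} | {q1} | {q9} | {q4} | {q11}.
q10 and q6 lie in the same block of the stable partition, so they are equivalent — no string distinguishes them.

No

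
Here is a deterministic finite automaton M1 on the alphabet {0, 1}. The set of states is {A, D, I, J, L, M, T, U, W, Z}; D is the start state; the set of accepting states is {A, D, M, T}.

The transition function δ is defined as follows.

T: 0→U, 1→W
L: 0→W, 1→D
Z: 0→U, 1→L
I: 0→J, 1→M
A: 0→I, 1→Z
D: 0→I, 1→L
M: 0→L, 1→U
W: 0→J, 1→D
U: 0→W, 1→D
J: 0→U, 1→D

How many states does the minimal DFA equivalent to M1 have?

First remove the unreachable states {A,T,Z}; 7 states remain.
Initial partition by acceptance: {D,M} | {I,J,L,U,W}.
Stable partition: {D,M} | {I,J,L,U,W} — 2 equivalence classes.

2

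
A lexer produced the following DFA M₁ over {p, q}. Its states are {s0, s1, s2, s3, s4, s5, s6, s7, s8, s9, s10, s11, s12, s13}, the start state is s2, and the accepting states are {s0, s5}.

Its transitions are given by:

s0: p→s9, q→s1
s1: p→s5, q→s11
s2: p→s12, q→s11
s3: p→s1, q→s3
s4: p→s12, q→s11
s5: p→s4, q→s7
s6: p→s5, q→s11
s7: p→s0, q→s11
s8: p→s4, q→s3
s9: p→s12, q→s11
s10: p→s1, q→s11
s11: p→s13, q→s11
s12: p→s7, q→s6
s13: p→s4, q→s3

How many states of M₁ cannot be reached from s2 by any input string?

2

No path from s2 leads to s8, s10; the other 12 states are all reachable.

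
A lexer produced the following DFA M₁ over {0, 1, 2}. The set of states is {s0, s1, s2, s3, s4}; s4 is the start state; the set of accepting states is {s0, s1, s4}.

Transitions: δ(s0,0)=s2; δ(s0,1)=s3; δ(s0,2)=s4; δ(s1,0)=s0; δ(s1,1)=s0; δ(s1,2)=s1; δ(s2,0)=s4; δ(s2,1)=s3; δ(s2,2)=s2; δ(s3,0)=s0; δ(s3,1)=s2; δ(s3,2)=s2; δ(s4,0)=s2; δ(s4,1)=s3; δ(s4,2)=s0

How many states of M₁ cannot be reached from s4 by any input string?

No path from s4 leads to s1; the other 4 states are all reachable.

1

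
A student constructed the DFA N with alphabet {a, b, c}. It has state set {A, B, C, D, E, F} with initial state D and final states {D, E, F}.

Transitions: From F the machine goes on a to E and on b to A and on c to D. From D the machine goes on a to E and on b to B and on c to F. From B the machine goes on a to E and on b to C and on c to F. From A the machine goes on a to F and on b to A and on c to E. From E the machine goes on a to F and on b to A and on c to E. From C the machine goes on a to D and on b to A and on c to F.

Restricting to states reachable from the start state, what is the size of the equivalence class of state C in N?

3

P0 = {D,E,F} | {A,B,C}.
No further refinement is possible. Final partition (2 blocks): {D,E,F} | {A,B,C}.
The equivalence class containing C is {A,B,C}, of size 3.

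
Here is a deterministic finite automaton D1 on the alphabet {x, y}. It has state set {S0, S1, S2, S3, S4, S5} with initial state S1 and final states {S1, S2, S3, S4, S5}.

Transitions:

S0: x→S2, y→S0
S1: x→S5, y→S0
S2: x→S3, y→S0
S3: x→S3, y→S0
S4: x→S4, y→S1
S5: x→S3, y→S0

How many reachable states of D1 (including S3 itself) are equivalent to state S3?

States {S4} cannot be reached from the start state, so discard them.
Start with accepting vs non-accepting: {S1,S2,S3,S5} | {S0}.
Stable partition: {S1,S2,S3,S5} | {S0} — 2 equivalence classes.
The equivalence class containing S3 is {S1,S2,S3,S5}, of size 4.

4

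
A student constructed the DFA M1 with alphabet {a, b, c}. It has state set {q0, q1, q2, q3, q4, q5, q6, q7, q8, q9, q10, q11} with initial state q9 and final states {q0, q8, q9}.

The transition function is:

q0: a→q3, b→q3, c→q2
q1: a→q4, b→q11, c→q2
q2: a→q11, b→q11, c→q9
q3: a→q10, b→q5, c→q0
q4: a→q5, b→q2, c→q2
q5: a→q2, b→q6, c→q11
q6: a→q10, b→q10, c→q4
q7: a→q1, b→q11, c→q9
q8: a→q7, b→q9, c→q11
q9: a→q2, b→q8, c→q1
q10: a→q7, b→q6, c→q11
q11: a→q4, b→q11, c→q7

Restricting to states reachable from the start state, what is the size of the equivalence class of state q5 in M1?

Reachable states from the start: {q1,q2,q4,q5,q6,q7,q8,q9,q10,q11}. Unreachable: {q0,q3} — drop them.
P0 = {q8,q9} | {q1,q2,q4,q5,q6,q7,q10,q11}.
Split {q1,q2,q4,q5,q6,q7,q10,q11} by δ(·,c) → {q1,q4,q5,q6,q10,q11} and {q2,q7}.
Refine {q1,q4,q5,q6,q10,q11} on symbol a: members go to different blocks, giving {q1,q4,q6,q11} and {q5,q10}.
Split {q1,q4,q6,q11} by δ(·,a) → {q1,q11} and {q4,q6}.
On input b, block {q4,q6} splits into {q4} and {q6}.
Stable partition: {q8,q9} | {q1,q11} | {q2,q7} | {q5,q10} | {q4} | {q6} — 6 equivalence classes.
The equivalence class containing q5 is {q5,q10}, of size 2.

2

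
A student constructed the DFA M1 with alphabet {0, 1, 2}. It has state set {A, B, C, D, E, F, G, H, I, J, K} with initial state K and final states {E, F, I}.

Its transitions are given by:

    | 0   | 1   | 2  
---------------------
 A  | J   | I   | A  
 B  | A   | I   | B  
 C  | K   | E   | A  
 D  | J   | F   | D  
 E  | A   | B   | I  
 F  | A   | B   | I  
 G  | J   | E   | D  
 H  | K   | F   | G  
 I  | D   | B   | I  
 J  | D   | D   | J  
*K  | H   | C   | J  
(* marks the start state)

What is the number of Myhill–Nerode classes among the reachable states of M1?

Every state is reachable, so we keep all 11.
Initial partition by acceptance: {E,F,I} | {A,B,C,D,G,H,J,K}.
Split {A,B,C,D,G,H,J,K} by δ(·,1) → {A,B,C,D,G,H} and {J,K}.
On input 0, block {A,B,C,D,G,H} splits into {A,C,D,G,H} and {B}.
No further refinement is possible. Final partition (4 blocks): {E,F,I} | {A,C,D,G,H} | {J,K} | {B}.

4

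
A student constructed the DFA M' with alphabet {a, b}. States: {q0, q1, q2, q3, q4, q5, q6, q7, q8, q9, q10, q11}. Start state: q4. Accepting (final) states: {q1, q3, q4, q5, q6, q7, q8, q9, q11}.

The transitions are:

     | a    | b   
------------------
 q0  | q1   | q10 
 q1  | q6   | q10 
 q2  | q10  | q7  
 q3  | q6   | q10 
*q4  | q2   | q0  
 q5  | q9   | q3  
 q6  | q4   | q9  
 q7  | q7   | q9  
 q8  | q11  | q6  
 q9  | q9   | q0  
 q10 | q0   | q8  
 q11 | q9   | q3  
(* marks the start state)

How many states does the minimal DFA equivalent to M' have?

10

Reachable states from the start: {q0,q1,q2,q3,q4,q6,q7,q8,q9,q10,q11}. Unreachable: {q5} — drop them.
Start with accepting vs non-accepting: {q1,q3,q4,q6,q7,q8,q9,q11} | {q0,q2,q10}.
Refine {q1,q3,q4,q6,q7,q8,q9,q11} on symbol a: members go to different blocks, giving {q1,q3,q6,q7,q8,q9,q11} and {q4}.
On input a, block {q1,q3,q6,q7,q8,q9,q11} splits into {q1,q3,q7,q8,q9,q11} and {q6}.
Split {q1,q3,q7,q8,q9,q11} by δ(·,a) → {q7,q8,q9,q11} and {q1,q3}.
Split {q7,q8,q9,q11} by δ(·,b) → {q7} and {q8} and {q9} and {q11}.
Refine {q0,q2,q10} on symbol a: members go to different blocks, giving {q2,q10} and {q0}.
Split {q2,q10} by δ(·,a) → {q2} and {q10}.
Stable partition: {q7} | {q2} | {q4} | {q6} | {q1,q3} | {q8} | {q9} | {q11} | {q0} | {q10} — 10 equivalence classes.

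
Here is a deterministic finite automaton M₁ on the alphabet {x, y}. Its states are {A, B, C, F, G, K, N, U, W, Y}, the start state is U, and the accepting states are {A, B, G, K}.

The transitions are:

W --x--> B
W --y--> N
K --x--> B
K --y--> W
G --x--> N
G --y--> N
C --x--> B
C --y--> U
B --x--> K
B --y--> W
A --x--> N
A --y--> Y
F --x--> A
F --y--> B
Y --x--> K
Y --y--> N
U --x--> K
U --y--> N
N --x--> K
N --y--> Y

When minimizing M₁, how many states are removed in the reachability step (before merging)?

No path from U leads to A, C, F, G; the other 6 states are all reachable.

4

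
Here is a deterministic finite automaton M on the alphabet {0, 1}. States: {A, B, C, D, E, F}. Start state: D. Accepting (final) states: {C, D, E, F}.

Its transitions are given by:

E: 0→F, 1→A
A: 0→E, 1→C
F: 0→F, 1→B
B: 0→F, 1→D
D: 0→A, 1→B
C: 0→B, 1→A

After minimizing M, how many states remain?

3

Initial partition by acceptance: {C,D,E,F} | {A,B}.
Split {C,D,E,F} by δ(·,0) → {C,D} and {E,F}.
No further refinement is possible. Final partition (3 blocks): {C,D} | {A,B} | {E,F}.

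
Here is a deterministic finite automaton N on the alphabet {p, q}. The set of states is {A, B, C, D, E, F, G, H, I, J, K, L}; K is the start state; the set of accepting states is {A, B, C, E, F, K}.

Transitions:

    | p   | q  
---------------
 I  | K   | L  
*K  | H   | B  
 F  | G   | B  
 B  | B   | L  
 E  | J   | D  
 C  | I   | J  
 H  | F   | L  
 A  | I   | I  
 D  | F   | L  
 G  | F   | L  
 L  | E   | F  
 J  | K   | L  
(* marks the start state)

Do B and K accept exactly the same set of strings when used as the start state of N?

No

First remove the unreachable states {A,C,I}; 9 states remain.
Initial partition by acceptance: {B,E,F,K} | {D,G,H,J,L}.
Refine {B,E,F,K} on symbol p: members go to different blocks, giving {E,F,K} and {B}.
Split {E,F,K} by δ(·,q) → {F,K} and {E}.
On input p, block {D,G,H,J,L} splits into {D,G,H,J} and {L}.
No further refinement is possible. Final partition (5 blocks): {F,K} | {D,G,H,J} | {B} | {E} | {L}.
B and K end up in different blocks, so they are distinguishable. For instance, the string 'p' is accepted from only B.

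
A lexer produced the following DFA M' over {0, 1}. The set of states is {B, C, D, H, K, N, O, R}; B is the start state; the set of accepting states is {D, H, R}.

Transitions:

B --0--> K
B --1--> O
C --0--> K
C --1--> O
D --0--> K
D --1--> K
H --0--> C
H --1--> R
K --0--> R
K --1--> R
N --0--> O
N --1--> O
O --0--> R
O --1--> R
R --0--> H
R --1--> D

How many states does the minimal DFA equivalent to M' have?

First remove the unreachable states {N}; 7 states remain.
Start with accepting vs non-accepting: {D,H,R} | {B,C,K,O}.
On input 0, block {D,H,R} splits into {D,H} and {R}.
On input 1, block {D,H} splits into {D} and {H}.
Refine {B,C,K,O} on symbol 0: members go to different blocks, giving {B,C} and {K,O}.
Stable partition: {D} | {B,C} | {R} | {H} | {K,O} — 5 equivalence classes.

5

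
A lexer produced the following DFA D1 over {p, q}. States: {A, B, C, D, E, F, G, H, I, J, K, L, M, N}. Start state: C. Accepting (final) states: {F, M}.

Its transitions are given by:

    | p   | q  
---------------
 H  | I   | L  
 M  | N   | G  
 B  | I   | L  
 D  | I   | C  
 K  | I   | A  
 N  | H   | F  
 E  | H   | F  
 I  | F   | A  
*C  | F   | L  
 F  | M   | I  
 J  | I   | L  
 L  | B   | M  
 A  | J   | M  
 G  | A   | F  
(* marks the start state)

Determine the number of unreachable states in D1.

BFS from C reaches {A, B, C, F, G, H, I, J, L, M, N}; the 3 state(s) D, E, K are never visited.

3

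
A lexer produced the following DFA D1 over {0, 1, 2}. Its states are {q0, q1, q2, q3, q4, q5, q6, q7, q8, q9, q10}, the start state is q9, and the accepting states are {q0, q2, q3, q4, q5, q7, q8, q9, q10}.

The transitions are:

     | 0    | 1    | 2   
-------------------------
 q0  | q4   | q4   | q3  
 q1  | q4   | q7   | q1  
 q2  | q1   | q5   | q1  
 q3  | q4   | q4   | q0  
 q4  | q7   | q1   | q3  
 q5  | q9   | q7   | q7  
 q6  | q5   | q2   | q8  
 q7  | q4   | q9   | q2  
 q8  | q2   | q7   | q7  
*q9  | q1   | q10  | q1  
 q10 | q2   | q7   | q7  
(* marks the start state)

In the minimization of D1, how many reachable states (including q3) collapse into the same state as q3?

2

Reachable states from the start: {q0,q1,q2,q3,q4,q5,q7,q9,q10}. Unreachable: {q6,q8} — drop them.
Start with accepting vs non-accepting: {q0,q2,q3,q4,q5,q7,q9,q10} | {q1}.
Split {q0,q2,q3,q4,q5,q7,q9,q10} by δ(·,0) → {q0,q3,q4,q5,q7,q10} and {q2,q9}.
On input 0, block {q0,q3,q4,q5,q7,q10} splits into {q0,q3,q4,q7} and {q5,q10}.
Refine {q0,q3,q4,q7} on symbol 1: members go to different blocks, giving {q0,q3} and {q4} and {q7}.
Stable partition: {q0,q3} | {q1} | {q2,q9} | {q5,q10} | {q4} | {q7} — 6 equivalence classes.
The equivalence class containing q3 is {q0,q3}, of size 2.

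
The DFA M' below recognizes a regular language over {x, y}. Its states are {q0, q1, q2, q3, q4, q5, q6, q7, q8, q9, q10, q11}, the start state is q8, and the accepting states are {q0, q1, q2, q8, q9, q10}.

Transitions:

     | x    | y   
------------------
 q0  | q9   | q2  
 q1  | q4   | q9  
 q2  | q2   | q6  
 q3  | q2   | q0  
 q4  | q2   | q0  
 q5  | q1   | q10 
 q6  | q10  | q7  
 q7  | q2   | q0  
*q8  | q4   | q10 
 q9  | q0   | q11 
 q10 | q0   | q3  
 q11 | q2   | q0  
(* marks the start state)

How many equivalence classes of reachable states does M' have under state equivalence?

First remove the unreachable states {q1,q5}; 10 states remain.
P0 = {q0,q2,q8,q9,q10} | {q3,q4,q6,q7,q11}.
Split {q0,q2,q8,q9,q10} by δ(·,x) → {q0,q2,q9,q10} and {q8}.
Refine {q0,q2,q9,q10} on symbol y: members go to different blocks, giving {q2,q9,q10} and {q0}.
Refine {q2,q9,q10} on symbol x: members go to different blocks, giving {q9,q10} and {q2}.
On input x, block {q3,q4,q6,q7,q11} splits into {q3,q4,q7,q11} and {q6}.
The partition is now stable with 6 blocks: {q9,q10} | {q3,q4,q7,q11} | {q8} | {q0} | {q2} | {q6}.

6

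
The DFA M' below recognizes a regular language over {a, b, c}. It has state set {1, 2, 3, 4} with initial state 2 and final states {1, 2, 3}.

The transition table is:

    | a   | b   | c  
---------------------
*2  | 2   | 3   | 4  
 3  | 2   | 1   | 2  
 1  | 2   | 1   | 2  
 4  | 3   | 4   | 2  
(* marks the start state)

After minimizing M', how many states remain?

3

Start with accepting vs non-accepting: {1,2,3} | {4}.
On input c, block {1,2,3} splits into {1,3} and {2}.
The partition is now stable with 3 blocks: {1,3} | {4} | {2}.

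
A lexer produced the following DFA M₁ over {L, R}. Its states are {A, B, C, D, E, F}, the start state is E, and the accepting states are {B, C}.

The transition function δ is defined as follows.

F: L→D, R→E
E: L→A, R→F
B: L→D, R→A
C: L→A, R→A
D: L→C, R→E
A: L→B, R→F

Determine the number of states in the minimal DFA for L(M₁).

Initial partition by acceptance: {B,C} | {A,D,E,F}.
On input L, block {A,D,E,F} splits into {A,D} and {E,F}.
No further refinement is possible. Final partition (3 blocks): {B,C} | {A,D} | {E,F}.

3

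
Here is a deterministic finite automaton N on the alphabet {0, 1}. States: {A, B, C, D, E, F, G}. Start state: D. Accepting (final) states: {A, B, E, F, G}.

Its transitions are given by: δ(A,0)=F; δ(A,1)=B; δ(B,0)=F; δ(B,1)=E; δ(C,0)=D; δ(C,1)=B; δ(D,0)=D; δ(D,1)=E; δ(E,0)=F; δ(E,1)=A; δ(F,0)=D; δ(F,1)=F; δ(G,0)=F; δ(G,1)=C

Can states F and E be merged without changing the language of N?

First remove the unreachable states {C,G}; 5 states remain.
Start with accepting vs non-accepting: {A,B,E,F} | {D}.
Refine {A,B,E,F} on symbol 0: members go to different blocks, giving {A,B,E} and {F}.
No further refinement is possible. Final partition (3 blocks): {A,B,E} | {D} | {F}.
F and E end up in different blocks, so they are distinguishable. For instance, the string '0' is accepted from only E.

No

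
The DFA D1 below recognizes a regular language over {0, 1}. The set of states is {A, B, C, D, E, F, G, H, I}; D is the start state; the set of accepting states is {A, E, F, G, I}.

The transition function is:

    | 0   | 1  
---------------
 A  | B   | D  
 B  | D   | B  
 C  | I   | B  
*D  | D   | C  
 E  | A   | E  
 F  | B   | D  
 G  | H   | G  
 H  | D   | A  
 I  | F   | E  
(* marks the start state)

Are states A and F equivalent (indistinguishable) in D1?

States {G,H} cannot be reached from the start state, so discard them.
P0 = {A,E,F,I} | {B,C,D}.
Refine {A,E,F,I} on symbol 0: members go to different blocks, giving {A,F} and {E,I}.
On input 0, block {B,C,D} splits into {B,D} and {C}.
On input 1, block {B,D} splits into {B} and {D}.
Stable partition: {A,F} | {B} | {E,I} | {C} | {D} — 5 equivalence classes.
A and F lie in the same block of the stable partition, so they are equivalent — no string distinguishes them.

Yes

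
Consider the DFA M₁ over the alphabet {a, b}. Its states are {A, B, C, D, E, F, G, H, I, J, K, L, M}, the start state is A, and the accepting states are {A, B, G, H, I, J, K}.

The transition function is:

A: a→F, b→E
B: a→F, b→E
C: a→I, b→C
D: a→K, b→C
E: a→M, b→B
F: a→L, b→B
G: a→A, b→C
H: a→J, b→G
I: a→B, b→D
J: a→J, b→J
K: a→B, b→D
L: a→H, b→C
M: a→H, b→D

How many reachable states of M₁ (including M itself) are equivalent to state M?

P0 = {A,B,G,H,I,J,K} | {C,D,E,F,L,M}.
Refine {A,B,G,H,I,J,K} on symbol a: members go to different blocks, giving {G,H,I,J,K} and {A,B}.
Split {G,H,I,J,K} by δ(·,a) → {G,I,K} and {H,J}.
Split {C,D,E,F,L,M} by δ(·,a) → {C,D} and {E,F} and {L,M}.
Refine {H,J} on symbol b: members go to different blocks, giving {H} and {J}.
The partition is now stable with 7 blocks: {G,I,K} | {C,D} | {A,B} | {H} | {E,F} | {L,M} | {J}.
State M belongs to the block {L,M}, which has 2 states.

2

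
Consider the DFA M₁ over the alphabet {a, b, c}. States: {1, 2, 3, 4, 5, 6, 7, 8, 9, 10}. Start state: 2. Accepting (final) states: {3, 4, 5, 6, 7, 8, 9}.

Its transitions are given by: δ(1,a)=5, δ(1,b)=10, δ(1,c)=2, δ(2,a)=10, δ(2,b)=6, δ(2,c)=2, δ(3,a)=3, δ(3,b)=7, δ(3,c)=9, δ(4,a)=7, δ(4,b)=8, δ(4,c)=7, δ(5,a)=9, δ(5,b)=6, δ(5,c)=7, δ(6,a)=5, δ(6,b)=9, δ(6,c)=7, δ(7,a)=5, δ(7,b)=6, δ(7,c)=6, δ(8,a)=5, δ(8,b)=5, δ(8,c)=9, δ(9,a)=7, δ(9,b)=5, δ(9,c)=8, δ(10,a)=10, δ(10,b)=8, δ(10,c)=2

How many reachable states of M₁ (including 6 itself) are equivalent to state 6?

Reachable states from the start: {2,5,6,7,8,9,10}. Unreachable: {1,3,4} — drop them.
Initial partition by acceptance: {5,6,7,8,9} | {2,10}.
No further refinement is possible. Final partition (2 blocks): {5,6,7,8,9} | {2,10}.
State 6 belongs to the block {5,6,7,8,9}, which has 5 states.

5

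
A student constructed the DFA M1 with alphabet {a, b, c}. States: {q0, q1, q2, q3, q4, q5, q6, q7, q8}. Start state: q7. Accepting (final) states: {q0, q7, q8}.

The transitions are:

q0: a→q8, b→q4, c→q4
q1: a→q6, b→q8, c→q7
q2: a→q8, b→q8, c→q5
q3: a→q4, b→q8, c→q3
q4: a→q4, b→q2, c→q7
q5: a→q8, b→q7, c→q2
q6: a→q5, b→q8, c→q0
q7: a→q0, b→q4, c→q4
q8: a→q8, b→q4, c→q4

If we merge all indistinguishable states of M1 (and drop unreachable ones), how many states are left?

First remove the unreachable states {q1,q3,q6}; 6 states remain.
P0 = {q0,q7,q8} | {q2,q4,q5}.
Split {q2,q4,q5} by δ(·,a) → {q2,q5} and {q4}.
No further refinement is possible. Final partition (3 blocks): {q0,q7,q8} | {q2,q5} | {q4}.

3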